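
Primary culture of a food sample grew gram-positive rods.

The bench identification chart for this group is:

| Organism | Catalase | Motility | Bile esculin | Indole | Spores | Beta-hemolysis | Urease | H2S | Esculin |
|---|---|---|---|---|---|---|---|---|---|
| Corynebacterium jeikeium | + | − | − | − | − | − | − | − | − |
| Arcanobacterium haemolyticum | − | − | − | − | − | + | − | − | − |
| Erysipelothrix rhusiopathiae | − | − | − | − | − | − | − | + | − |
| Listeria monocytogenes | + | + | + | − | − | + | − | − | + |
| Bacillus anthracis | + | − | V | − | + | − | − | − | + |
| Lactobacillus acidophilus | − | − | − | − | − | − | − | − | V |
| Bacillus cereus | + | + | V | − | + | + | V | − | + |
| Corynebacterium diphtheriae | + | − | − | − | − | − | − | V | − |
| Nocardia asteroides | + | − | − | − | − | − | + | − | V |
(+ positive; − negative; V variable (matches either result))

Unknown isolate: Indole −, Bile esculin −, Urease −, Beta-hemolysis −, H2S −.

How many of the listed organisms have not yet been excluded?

Bile esculin −: excludes Listeria monocytogenes — 8 left.
Beta-hemolysis −: excludes Arcanobacterium haemolyticum, Bacillus cereus — 6 left.
H2S −: excludes Erysipelothrix rhusiopathiae — 5 left.
Indole −: all 5 remaining candidates are consistent.
Urease −: excludes Nocardia asteroides — 4 left.
Still consistent: Bacillus anthracis, Corynebacterium diphtheriae, Corynebacterium jeikeium, Lactobacillus acidophilus.

4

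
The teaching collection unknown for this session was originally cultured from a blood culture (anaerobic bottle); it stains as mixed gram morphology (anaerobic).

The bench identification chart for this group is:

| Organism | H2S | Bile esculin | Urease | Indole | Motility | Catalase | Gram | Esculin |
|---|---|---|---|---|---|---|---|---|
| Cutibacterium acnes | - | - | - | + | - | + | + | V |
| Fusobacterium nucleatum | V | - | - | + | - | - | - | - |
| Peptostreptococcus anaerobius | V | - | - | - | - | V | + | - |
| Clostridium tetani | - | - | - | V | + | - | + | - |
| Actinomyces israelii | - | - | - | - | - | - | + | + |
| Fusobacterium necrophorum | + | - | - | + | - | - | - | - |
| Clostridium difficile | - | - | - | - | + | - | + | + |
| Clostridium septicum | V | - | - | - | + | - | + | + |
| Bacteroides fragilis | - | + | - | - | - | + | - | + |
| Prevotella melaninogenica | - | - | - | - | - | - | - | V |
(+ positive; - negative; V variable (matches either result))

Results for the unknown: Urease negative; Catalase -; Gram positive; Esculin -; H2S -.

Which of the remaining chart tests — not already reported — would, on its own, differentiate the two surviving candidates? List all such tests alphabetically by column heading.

Urease -: all 10 remaining candidates are consistent.
Gram +: excludes Fusobacterium nucleatum, Fusobacterium necrophorum, Bacteroides fragilis, Prevotella melaninogenica — 6 left.
Esculin -: excludes Actinomyces israelii, Clostridium difficile, Clostridium septicum — 3 left.
H2S -: all 3 remaining candidates are consistent.
Catalase -: excludes Cutibacterium acnes — 2 left.
Two candidates remain: Clostridium tetani and Peptostreptococcus anaerobius.
  Bile esculin: - vs - — same for both, does not separate.
  Indole: V vs - — variable for at least one, does not separate.
  Motility: Clostridium tetani +, Peptostreptococcus anaerobius - — discriminates.

Motility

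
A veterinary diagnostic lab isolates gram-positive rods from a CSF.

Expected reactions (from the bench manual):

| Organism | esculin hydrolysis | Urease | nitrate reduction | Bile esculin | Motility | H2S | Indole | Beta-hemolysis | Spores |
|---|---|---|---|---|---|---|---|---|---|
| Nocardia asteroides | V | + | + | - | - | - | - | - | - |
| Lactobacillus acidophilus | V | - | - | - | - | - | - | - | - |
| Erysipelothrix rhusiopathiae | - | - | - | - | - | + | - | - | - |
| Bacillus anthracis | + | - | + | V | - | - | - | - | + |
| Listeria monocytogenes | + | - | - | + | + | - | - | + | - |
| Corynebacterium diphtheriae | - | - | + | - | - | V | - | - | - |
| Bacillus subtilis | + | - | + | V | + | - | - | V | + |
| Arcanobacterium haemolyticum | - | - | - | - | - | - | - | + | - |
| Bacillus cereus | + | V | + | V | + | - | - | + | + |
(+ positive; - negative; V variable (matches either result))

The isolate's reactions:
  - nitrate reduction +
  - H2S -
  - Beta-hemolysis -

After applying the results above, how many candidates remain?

4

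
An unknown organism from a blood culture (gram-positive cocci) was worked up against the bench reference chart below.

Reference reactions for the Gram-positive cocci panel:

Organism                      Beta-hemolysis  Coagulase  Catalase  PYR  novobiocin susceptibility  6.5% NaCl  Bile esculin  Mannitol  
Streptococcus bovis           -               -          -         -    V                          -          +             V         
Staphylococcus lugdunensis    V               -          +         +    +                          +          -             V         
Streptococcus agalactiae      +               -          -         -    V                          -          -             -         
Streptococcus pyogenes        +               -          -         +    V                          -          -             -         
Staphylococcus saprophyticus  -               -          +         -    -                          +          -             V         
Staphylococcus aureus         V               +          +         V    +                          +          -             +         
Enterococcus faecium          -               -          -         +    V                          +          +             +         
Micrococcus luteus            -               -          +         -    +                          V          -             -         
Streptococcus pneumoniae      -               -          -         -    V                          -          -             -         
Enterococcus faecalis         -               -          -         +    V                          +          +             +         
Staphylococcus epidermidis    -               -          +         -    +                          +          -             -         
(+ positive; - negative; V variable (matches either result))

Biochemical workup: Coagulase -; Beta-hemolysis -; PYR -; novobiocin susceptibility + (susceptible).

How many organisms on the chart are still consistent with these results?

4

Coagulase -: excludes Staphylococcus aureus — 10 left.
novobiocin susceptibility +: excludes Staphylococcus saprophyticus — 9 left.
PYR -: excludes Staphylococcus lugdunensis, Streptococcus pyogenes, Enterococcus faecium, Enterococcus faecalis — 5 left.
Beta-hemolysis -: excludes Streptococcus agalactiae — 4 left.
Still consistent: Micrococcus luteus, Staphylococcus epidermidis, Streptococcus bovis, Streptococcus pneumoniae.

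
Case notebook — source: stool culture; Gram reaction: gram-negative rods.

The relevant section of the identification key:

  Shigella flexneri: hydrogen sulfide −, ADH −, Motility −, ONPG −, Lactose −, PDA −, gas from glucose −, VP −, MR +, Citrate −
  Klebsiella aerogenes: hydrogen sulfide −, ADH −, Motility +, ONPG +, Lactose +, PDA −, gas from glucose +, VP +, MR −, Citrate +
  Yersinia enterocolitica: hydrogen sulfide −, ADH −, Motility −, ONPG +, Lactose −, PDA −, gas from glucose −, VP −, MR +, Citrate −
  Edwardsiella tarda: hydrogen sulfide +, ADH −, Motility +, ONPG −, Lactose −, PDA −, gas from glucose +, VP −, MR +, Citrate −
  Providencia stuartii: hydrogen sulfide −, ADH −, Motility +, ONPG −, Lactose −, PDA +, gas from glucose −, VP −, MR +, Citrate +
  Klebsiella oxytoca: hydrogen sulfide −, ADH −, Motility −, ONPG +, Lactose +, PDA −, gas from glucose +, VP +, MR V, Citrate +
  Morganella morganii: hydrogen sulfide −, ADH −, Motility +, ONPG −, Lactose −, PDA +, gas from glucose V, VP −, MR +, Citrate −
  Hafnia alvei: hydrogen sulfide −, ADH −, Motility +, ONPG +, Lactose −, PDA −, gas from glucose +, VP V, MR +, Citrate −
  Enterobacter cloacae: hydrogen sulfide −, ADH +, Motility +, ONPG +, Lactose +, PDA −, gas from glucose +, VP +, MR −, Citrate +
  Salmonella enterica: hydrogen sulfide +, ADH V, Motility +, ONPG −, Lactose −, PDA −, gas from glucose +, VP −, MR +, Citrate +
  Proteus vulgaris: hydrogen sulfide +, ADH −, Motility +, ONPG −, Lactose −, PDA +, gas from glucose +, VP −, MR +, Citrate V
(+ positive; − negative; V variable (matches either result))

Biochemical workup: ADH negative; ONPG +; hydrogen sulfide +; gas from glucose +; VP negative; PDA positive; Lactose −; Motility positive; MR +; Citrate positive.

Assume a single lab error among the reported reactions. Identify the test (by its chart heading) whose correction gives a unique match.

As reported, no row in the chart matches all 10 reactions.
Reversing MR → still no organism matches.
Reversing ADH → still no organism matches.
Reversing Lactose → still no organism matches.
Reversing gas from glucose → still no organism matches.
Reversing hydrogen sulfide → still no organism matches.
Reversing ONPG (to −) → unique match: Proteus vulgaris.
Reversing VP → still no organism matches.
Reversing Citrate → still no organism matches.
Reversing Motility → still no organism matches.
Reversing PDA → still no organism matches.

ONPG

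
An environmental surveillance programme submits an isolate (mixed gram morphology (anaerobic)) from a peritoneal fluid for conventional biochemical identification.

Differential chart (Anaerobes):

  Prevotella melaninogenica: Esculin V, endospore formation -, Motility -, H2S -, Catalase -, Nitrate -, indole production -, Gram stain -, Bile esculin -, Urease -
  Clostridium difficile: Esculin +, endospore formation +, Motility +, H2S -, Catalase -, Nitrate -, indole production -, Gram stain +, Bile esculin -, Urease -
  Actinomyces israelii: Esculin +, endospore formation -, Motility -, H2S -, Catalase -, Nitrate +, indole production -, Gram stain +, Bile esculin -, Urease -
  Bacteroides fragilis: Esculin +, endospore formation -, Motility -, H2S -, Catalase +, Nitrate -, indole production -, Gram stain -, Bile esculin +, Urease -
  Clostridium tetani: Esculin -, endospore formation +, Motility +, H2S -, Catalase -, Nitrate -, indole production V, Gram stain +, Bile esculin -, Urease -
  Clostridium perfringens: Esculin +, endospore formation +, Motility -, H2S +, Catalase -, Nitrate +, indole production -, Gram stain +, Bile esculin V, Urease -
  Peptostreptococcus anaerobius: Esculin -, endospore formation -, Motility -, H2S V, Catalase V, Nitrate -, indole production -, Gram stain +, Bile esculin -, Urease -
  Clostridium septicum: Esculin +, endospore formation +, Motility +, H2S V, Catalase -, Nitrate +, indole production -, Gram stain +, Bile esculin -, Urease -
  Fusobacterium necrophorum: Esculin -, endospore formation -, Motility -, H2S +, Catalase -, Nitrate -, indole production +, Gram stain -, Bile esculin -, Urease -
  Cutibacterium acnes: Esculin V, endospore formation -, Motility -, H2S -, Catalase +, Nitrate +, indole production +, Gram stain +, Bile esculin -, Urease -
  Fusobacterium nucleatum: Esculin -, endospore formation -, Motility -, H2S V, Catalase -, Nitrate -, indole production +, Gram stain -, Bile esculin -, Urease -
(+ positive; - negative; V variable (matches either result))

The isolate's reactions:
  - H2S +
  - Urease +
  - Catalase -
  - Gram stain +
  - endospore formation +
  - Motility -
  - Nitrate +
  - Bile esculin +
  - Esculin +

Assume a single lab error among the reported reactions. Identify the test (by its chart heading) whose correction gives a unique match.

Urease

As reported, no row in the chart matches all 9 reactions.
Reversing Urease (to -) → unique match: Clostridium perfringens.
Reversing Gram stain → still no organism matches.
Reversing Motility → still no organism matches.
Reversing Esculin → still no organism matches.
Reversing Nitrate → still no organism matches.
Reversing endospore formation → still no organism matches.
Reversing Catalase → still no organism matches.
Reversing H2S → still no organism matches.
Reversing Bile esculin → still no organism matches.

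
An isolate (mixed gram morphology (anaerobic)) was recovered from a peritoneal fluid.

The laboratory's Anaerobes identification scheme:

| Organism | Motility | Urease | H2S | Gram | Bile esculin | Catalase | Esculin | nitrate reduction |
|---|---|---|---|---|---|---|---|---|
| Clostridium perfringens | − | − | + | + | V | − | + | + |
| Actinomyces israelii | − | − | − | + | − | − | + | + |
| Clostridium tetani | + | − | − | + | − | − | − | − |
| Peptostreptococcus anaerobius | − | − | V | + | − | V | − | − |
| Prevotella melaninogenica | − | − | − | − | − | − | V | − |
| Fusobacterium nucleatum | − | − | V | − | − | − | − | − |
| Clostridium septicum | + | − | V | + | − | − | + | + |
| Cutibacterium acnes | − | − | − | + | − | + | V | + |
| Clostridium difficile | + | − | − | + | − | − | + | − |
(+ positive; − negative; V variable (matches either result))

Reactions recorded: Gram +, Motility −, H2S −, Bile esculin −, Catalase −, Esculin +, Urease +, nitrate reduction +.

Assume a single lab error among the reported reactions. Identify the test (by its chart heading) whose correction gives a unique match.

As reported, no row in the chart matches all 8 reactions.
Reversing Esculin → still no organism matches.
Reversing Catalase → still no organism matches.
Reversing Gram → still no organism matches.
Reversing H2S → still no organism matches.
Reversing Urease (to −) → unique match: Actinomyces israelii.
Reversing nitrate reduction → still no organism matches.
Reversing Bile esculin → still no organism matches.
Reversing Motility → still no organism matches.

Urease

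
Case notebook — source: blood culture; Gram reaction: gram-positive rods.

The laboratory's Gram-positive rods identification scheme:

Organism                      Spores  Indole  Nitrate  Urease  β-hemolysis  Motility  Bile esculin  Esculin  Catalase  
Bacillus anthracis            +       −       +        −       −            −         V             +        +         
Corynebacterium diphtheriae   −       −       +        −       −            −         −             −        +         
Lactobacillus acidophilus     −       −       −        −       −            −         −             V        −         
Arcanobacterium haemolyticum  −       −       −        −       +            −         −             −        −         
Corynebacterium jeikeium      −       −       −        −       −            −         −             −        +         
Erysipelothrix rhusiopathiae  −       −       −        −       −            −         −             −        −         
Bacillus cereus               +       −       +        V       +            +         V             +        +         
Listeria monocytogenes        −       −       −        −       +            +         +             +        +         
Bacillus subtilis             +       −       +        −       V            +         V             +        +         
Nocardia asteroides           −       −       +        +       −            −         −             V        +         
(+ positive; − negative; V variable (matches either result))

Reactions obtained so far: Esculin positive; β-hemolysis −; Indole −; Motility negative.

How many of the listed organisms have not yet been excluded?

3

β-hemolysis −: excludes Arcanobacterium haemolyticum, Bacillus cereus, Listeria monocytogenes — 7 left.
Motility −: excludes Bacillus subtilis — 6 left.
Indole −: all 6 remaining candidates are consistent.
Esculin +: excludes Corynebacterium diphtheriae, Corynebacterium jeikeium, Erysipelothrix rhusiopathiae — 3 left.
Still consistent: Bacillus anthracis, Lactobacillus acidophilus, Nocardia asteroides.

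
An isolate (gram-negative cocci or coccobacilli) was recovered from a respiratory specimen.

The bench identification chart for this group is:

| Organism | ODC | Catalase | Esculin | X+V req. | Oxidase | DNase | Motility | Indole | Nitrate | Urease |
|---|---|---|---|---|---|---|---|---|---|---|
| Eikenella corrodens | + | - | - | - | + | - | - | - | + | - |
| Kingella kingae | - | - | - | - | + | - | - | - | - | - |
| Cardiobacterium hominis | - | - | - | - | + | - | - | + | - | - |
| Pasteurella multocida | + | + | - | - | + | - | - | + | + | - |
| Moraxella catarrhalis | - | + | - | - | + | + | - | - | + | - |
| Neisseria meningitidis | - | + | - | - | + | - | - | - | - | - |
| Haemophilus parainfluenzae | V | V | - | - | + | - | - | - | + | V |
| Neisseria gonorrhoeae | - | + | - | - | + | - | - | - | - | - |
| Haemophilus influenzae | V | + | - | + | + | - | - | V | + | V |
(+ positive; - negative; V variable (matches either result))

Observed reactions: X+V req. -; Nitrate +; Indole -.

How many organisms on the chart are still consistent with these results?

3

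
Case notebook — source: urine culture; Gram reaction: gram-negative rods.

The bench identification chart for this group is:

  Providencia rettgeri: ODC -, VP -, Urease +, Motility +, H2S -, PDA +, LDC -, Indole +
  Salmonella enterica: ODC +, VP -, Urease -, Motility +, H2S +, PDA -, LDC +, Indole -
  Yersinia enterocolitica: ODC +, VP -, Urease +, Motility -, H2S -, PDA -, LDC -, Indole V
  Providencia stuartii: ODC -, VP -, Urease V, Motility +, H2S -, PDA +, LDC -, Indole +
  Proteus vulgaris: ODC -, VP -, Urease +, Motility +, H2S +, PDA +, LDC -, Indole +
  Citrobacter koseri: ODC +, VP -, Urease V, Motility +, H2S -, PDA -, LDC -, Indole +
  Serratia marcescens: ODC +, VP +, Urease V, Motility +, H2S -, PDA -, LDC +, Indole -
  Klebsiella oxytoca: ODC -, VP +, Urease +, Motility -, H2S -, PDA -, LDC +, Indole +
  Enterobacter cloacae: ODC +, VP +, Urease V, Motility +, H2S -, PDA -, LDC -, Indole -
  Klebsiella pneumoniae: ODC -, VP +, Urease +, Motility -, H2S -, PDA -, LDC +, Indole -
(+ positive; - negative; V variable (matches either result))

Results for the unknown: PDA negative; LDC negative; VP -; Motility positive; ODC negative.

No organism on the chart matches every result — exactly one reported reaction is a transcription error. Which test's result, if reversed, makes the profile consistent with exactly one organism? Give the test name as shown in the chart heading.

ODC

As reported, no row in the chart matches all 5 reactions.
Reversing PDA → 3 organisms match (not unique).
Reversing Motility → still no organism matches.
Reversing ODC (to +) → unique match: Citrobacter koseri.
Reversing VP → still no organism matches.
Reversing LDC → still no organism matches.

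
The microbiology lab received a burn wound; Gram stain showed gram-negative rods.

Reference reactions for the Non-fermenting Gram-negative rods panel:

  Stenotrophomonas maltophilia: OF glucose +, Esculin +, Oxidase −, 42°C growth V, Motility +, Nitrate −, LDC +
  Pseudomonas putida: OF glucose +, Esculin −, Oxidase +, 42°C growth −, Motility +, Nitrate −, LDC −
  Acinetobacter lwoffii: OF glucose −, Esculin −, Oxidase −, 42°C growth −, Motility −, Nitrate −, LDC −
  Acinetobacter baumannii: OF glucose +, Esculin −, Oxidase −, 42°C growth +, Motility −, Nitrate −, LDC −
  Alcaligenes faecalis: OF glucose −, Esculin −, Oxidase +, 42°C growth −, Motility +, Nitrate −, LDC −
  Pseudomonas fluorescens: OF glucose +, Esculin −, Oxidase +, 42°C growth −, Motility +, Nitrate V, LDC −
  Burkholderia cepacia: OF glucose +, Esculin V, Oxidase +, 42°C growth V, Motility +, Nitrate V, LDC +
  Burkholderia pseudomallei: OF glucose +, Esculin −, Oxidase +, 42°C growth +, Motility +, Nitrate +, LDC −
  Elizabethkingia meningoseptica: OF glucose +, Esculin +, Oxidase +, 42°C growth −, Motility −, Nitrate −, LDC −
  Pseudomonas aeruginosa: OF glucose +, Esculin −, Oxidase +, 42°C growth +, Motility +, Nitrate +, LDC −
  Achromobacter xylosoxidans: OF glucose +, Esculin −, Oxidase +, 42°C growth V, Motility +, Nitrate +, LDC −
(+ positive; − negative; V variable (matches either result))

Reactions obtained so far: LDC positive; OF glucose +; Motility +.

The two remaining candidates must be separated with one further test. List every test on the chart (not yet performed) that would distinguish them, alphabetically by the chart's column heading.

Oxidase

OF glucose +: excludes Acinetobacter lwoffii, Alcaligenes faecalis — 9 left.
Motility +: excludes Acinetobacter baumannii, Elizabethkingia meningoseptica — 7 left.
LDC +: excludes 5 organisms — 2 left.
Two candidates remain: Burkholderia cepacia and Stenotrophomonas maltophilia.
  Esculin: V vs + — variable for at least one, does not separate.
  Oxidase: Burkholderia cepacia +, Stenotrophomonas maltophilia − — discriminates.
  42°C growth: V vs V — variable for at least one, does not separate.
  Nitrate: V vs − — variable for at least one, does not separate.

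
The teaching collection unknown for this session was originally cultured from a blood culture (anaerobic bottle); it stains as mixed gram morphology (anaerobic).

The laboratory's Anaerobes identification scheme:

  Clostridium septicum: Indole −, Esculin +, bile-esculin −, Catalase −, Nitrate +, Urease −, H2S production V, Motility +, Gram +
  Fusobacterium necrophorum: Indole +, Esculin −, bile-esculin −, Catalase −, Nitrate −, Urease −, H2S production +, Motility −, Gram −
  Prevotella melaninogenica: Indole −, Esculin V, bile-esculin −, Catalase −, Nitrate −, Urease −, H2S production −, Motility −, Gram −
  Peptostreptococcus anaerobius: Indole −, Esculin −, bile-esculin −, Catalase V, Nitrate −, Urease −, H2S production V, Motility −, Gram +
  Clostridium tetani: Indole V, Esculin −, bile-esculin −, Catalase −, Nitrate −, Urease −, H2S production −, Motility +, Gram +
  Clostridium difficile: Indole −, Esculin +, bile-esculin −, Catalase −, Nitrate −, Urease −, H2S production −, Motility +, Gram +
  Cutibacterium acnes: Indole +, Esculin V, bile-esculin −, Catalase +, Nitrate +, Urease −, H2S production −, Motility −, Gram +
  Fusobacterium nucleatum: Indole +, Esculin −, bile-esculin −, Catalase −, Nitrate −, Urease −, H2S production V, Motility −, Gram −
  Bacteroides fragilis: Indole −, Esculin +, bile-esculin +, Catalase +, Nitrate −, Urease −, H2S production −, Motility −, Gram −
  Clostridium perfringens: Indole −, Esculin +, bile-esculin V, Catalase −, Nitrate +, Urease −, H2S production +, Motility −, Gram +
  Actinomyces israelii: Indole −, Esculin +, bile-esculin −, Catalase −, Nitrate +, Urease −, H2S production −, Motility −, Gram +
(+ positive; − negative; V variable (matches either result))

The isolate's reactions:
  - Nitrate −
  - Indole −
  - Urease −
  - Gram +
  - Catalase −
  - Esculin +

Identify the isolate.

Clostridium difficile

Indole −: excludes Fusobacterium necrophorum, Cutibacterium acnes, Fusobacterium nucleatum — 8 left.
Catalase −: excludes Bacteroides fragilis — 7 left.
Esculin +: excludes Peptostreptococcus anaerobius, Clostridium tetani — 5 left.
Gram +: excludes Prevotella melaninogenica — 4 left.
Nitrate −: excludes Clostridium septicum, Clostridium perfringens, Actinomyces israelii — 1 left.
Urease −: the one remaining candidate is consistent.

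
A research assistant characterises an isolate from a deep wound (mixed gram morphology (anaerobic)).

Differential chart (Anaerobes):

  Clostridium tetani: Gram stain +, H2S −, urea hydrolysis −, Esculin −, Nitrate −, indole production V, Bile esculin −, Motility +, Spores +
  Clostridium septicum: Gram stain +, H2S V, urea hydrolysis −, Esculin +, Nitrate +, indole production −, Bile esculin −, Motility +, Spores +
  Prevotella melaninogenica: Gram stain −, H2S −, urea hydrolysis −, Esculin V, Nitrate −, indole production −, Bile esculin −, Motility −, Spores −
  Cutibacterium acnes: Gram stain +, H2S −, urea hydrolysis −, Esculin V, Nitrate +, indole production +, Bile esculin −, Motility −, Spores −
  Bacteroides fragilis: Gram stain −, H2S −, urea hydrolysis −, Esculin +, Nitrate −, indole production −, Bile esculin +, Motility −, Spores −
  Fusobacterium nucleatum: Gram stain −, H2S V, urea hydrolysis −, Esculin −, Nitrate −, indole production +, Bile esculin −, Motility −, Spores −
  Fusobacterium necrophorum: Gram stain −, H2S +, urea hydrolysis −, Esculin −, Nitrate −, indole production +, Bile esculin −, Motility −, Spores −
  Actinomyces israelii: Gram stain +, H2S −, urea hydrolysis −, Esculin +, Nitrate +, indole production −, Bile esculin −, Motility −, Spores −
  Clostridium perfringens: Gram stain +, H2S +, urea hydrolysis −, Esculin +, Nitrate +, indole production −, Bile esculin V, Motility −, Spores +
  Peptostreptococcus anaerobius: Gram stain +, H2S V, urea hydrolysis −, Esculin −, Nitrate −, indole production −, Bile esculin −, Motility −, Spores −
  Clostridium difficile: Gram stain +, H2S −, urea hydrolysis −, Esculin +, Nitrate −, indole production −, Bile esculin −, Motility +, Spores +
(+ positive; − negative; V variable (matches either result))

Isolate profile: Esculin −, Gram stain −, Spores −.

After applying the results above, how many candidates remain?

3

Spores −: excludes Clostridium tetani, Clostridium septicum, Clostridium perfringens, Clostridium difficile — 7 left.
Gram stain −: excludes Cutibacterium acnes, Actinomyces israelii, Peptostreptococcus anaerobius — 4 left.
Esculin −: excludes Bacteroides fragilis — 3 left.
Still consistent: Fusobacterium necrophorum, Fusobacterium nucleatum, Prevotella melaninogenica.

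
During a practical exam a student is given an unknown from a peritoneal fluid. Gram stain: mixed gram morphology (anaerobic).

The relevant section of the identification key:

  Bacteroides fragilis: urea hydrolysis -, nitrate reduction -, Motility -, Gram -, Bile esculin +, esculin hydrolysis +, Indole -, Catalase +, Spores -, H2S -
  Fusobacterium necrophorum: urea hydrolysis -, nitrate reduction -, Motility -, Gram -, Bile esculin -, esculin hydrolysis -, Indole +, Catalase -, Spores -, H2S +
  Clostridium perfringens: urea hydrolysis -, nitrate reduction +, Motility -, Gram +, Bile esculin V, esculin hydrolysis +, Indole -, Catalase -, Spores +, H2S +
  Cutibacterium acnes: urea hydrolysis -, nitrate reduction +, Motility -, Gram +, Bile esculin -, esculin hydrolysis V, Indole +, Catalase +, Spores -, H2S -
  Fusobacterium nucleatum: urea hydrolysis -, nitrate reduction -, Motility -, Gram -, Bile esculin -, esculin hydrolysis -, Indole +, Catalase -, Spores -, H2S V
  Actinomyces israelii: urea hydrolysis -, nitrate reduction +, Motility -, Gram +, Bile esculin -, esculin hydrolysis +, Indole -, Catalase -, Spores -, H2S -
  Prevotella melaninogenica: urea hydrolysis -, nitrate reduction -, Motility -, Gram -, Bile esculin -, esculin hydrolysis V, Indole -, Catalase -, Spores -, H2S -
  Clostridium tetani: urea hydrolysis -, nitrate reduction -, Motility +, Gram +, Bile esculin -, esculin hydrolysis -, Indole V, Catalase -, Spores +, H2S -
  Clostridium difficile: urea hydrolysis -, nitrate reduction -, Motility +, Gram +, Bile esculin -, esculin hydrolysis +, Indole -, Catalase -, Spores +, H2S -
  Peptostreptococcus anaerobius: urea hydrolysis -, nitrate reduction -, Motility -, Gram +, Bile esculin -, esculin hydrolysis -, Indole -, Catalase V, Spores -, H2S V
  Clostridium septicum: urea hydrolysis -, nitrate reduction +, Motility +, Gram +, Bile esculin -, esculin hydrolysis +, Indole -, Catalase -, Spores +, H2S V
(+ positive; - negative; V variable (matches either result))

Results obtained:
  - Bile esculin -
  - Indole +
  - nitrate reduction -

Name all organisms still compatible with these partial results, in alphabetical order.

Clostridium tetani, Fusobacterium necrophorum, Fusobacterium nucleatum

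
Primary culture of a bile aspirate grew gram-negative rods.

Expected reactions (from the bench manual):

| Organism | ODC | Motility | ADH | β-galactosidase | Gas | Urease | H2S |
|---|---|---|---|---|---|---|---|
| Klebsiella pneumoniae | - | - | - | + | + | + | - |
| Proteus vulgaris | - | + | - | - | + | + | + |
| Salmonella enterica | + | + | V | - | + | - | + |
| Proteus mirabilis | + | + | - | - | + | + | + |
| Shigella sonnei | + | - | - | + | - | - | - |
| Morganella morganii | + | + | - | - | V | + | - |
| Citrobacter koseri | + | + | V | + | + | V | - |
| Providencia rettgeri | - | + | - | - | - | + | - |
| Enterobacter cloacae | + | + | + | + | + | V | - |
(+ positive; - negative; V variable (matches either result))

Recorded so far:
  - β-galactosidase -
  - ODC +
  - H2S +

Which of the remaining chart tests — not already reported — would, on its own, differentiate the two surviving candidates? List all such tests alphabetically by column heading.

Urease

ODC +: excludes Klebsiella pneumoniae, Proteus vulgaris, Providencia rettgeri — 6 left.
β-galactosidase -: excludes Shigella sonnei, Citrobacter koseri, Enterobacter cloacae — 3 left.
H2S +: excludes Morganella morganii — 2 left.
Two candidates remain: Proteus mirabilis and Salmonella enterica.
  Motility: + vs + — same for both, does not separate.
  ADH: - vs V — variable for at least one, does not separate.
  Gas: + vs + — same for both, does not separate.
  Urease: Proteus mirabilis +, Salmonella enterica - — discriminates.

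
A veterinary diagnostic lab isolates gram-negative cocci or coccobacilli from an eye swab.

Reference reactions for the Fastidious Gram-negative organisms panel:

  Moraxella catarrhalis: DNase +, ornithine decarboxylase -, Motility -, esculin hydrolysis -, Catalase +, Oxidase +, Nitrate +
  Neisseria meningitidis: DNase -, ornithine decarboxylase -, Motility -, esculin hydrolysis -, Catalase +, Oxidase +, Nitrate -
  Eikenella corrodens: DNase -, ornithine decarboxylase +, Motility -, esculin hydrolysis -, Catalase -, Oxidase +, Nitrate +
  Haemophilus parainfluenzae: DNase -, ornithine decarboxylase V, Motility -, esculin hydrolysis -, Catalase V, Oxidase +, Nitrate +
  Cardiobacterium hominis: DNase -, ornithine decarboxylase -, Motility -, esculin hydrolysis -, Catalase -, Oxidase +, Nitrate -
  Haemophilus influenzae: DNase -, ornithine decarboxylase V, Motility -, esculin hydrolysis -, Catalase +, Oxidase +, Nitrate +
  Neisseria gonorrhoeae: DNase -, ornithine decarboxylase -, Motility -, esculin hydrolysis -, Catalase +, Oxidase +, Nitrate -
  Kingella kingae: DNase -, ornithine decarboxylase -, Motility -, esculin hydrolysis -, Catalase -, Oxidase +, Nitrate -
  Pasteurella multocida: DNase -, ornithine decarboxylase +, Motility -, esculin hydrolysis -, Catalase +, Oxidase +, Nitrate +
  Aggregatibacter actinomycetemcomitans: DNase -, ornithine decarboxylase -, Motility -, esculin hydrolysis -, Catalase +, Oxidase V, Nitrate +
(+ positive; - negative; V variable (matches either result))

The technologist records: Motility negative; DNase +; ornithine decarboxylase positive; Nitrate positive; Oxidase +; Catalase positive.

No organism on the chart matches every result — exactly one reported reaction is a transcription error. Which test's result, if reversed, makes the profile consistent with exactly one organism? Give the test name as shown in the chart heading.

As reported, no row in the chart matches all 6 reactions.
Reversing DNase → 3 organisms match (not unique).
Reversing ornithine decarboxylase (to -) → unique match: Moraxella catarrhalis.
Reversing Catalase → still no organism matches.
Reversing Oxidase → still no organism matches.
Reversing Motility → still no organism matches.
Reversing Nitrate → still no organism matches.

ornithine decarboxylase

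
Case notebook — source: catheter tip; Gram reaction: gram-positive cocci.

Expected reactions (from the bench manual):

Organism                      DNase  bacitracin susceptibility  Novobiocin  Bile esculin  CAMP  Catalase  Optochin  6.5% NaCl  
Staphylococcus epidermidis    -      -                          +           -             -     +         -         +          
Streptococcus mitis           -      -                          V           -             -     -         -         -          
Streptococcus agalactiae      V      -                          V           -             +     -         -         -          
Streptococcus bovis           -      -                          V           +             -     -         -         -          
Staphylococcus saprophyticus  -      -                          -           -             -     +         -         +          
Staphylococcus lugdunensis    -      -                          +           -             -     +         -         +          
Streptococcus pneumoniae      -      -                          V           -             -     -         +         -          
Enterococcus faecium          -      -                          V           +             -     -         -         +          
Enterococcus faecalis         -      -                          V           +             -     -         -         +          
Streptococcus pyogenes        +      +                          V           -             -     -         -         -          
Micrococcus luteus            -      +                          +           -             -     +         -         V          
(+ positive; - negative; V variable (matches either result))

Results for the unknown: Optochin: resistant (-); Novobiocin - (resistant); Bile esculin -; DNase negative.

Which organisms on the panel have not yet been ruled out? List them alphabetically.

Optochin -: excludes Streptococcus pneumoniae — 10 left.
Bile esculin -: excludes Streptococcus bovis, Enterococcus faecium, Enterococcus faecalis — 7 left.
Novobiocin -: excludes Staphylococcus epidermidis, Staphylococcus lugdunensis, Micrococcus luteus — 4 left.
DNase -: excludes Streptococcus pyogenes — 3 left.

Staphylococcus saprophyticus, Streptococcus agalactiae, Streptococcus mitis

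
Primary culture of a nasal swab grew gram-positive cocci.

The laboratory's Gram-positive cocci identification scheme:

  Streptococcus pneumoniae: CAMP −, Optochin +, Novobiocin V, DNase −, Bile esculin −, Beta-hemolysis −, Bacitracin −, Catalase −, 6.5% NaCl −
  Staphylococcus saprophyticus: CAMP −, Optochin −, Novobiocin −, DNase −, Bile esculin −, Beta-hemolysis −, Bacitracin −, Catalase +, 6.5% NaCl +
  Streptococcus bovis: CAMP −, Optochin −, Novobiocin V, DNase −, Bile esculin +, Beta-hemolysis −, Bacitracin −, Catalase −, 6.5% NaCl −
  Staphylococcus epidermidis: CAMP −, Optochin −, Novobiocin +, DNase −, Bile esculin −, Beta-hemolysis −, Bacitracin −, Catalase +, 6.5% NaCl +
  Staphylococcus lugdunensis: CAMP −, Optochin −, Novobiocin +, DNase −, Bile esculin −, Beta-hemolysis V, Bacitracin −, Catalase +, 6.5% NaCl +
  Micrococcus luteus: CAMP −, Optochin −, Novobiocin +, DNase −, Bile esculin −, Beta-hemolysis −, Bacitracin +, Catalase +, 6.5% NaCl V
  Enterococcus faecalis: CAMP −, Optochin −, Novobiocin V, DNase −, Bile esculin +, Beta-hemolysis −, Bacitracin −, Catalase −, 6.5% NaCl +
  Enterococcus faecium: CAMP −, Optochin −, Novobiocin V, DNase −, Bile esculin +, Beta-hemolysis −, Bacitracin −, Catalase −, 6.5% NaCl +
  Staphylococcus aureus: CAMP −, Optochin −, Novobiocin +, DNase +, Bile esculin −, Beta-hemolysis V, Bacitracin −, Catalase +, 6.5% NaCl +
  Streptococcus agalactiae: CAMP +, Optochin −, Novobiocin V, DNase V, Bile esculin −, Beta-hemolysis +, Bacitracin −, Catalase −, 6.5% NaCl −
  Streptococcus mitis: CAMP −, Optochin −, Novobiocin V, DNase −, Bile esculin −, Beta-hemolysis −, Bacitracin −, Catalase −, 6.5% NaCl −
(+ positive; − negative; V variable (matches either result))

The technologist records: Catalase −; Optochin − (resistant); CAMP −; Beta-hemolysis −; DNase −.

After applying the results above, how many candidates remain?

4

Beta-hemolysis −: excludes Streptococcus agalactiae — 10 left.
Optochin −: excludes Streptococcus pneumoniae — 9 left.
CAMP −: all 9 remaining candidates are consistent.
DNase −: excludes Staphylococcus aureus — 8 left.
Catalase −: excludes Staphylococcus saprophyticus, Staphylococcus epidermidis, Staphylococcus lugdunensis, Micrococcus luteus — 4 left.
Still consistent: Enterococcus faecalis, Enterococcus faecium, Streptococcus bovis, Streptococcus mitis.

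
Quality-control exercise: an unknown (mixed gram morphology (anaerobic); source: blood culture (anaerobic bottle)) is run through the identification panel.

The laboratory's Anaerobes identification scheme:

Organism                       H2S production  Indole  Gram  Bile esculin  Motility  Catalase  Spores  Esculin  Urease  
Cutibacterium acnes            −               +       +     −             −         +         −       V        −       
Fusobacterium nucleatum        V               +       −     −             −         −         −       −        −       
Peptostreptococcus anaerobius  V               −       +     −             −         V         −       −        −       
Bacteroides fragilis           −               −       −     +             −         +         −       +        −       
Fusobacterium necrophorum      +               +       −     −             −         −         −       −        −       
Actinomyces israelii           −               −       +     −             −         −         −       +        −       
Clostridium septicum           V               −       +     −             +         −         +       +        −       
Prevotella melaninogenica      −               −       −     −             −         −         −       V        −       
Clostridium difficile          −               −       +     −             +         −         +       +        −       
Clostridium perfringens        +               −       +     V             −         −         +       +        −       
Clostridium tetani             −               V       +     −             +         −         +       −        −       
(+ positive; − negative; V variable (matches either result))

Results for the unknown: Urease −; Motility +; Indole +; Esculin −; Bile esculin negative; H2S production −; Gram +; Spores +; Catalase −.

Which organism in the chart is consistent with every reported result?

Clostridium tetani

Bile esculin −: excludes Bacteroides fragilis — 10 left.
H2S production −: excludes Fusobacterium necrophorum, Clostridium perfringens — 8 left.
Gram +: excludes Fusobacterium nucleatum, Prevotella melaninogenica — 6 left.
Urease −: all 6 remaining candidates are consistent.
Spores +: excludes Cutibacterium acnes, Peptostreptococcus anaerobius, Actinomyces israelii — 3 left.
Indole +: excludes Clostridium septicum, Clostridium difficile — 1 left.
Motility +: the one remaining candidate is consistent.
Esculin −: the one remaining candidate is consistent.
Catalase −: the one remaining candidate is consistent.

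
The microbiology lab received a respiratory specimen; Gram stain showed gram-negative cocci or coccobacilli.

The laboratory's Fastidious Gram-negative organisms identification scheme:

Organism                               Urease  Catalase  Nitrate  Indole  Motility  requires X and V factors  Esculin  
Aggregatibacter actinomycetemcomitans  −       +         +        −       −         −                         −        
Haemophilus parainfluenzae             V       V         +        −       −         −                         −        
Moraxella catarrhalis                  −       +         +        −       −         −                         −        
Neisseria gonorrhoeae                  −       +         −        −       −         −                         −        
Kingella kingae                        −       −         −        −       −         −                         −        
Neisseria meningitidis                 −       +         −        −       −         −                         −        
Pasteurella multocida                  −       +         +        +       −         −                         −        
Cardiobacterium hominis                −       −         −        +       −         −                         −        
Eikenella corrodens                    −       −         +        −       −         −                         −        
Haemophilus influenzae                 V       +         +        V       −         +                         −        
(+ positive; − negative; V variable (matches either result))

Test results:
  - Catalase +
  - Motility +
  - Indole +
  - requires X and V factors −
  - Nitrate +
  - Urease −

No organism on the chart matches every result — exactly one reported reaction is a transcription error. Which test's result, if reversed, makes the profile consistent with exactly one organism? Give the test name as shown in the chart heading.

Motility

As reported, no row in the chart matches all 6 reactions.
Reversing Urease → still no organism matches.
Reversing Motility (to −) → unique match: Pasteurella multocida.
Reversing Catalase → still no organism matches.
Reversing Nitrate → still no organism matches.
Reversing Indole → still no organism matches.
Reversing requires X and V factors → still no organism matches.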